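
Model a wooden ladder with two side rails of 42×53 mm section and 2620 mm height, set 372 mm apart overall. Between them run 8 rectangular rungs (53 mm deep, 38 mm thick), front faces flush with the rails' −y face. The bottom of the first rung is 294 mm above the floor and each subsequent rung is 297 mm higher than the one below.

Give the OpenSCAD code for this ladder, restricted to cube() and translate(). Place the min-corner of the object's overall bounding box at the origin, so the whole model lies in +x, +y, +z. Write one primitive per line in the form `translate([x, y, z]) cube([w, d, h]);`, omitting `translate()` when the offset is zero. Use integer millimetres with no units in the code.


cube([42, 53, 2620]);
translate([330, 0, 0]) cube([42, 53, 2620]);
translate([42, 0, 294]) cube([288, 53, 38]);
translate([42, 0, 591]) cube([288, 53, 38]);
translate([42, 0, 888]) cube([288, 53, 38]);
translate([42, 0, 1185]) cube([288, 53, 38]);
translate([42, 0, 1482]) cube([288, 53, 38]);
translate([42, 0, 1779]) cube([288, 53, 38]);
translate([42, 0, 2076]) cube([288, 53, 38]);
translate([42, 0, 2373]) cube([288, 53, 38]);


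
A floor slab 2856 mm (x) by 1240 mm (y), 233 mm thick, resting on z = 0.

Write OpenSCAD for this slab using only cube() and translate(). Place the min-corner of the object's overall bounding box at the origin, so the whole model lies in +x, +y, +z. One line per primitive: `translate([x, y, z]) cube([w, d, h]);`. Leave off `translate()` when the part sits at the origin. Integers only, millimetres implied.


cube([2856, 1240, 233]);


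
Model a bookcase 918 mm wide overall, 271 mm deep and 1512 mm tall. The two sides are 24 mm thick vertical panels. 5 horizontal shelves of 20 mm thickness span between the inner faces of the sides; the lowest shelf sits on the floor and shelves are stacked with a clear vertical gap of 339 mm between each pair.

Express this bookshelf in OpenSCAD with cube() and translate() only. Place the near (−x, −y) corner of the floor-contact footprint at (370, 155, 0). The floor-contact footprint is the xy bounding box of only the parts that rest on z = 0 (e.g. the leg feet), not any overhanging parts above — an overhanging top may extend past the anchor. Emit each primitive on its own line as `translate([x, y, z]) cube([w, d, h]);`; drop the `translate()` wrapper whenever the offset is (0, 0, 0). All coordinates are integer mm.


translate([370, 155, 0]) cube([24, 271, 1512]);
translate([1264, 155, 0]) cube([24, 271, 1512]);
translate([394, 155, 0]) cube([870, 271, 20]);
translate([394, 155, 359]) cube([870, 271, 20]);
translate([394, 155, 718]) cube([870, 271, 20]);
translate([394, 155, 1077]) cube([870, 271, 20]);
translate([394, 155, 1436]) cube([870, 271, 20]);


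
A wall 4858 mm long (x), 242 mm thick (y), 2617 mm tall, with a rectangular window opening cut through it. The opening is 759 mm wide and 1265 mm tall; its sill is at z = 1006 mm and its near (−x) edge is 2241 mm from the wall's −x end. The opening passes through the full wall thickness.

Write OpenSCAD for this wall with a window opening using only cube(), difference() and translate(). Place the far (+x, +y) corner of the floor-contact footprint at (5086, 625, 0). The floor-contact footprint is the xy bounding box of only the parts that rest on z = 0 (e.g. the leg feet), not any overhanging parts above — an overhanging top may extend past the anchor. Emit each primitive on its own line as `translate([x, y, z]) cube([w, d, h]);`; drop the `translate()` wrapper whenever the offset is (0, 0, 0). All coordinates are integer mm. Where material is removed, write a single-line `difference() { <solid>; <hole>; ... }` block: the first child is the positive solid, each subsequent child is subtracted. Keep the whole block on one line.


difference() { translate([228, 383, 0]) cube([4858, 242, 2617]); translate([2469, 383, 1006]) cube([759, 242, 1265]); }


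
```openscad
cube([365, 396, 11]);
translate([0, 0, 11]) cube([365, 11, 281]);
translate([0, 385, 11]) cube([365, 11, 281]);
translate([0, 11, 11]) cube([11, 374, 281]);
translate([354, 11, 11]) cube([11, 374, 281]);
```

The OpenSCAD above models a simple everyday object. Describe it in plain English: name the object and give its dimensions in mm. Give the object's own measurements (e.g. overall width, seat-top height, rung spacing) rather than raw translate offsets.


An open-topped rectangular box: outside dimensions 365×396×292 mm, with a uniform wall and base thickness of 11 mm. The base is a full 365×396 slab on the floor; four walls sit on top of the base. The front and back walls (the −y and +y sides) span the full width; the two side walls fit between them.


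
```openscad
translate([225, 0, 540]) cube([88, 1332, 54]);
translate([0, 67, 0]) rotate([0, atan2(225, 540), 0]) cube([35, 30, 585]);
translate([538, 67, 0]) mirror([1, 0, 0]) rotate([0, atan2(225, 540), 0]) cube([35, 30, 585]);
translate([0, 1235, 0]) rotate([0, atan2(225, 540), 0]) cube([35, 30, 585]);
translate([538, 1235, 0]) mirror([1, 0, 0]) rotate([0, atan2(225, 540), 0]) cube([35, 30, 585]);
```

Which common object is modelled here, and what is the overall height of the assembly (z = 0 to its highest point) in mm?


A sawhorse. The overall height is 594 mm.

A beam across two mirrored pairs of raked legs — a sawhorse. The beam's underside is at z = 540 (matching the legs' vertical rise in atan2(225, 540)) and the beam is 54 mm tall, so its top is at 540 + 54 = 594 mm. The raked legs top out at the beam's underside, so that is the highest point.


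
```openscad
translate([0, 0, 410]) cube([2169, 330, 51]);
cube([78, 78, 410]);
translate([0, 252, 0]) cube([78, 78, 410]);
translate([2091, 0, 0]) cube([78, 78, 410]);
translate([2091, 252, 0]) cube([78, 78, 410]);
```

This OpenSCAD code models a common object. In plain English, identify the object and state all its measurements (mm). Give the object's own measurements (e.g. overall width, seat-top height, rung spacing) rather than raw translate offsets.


A bench: a 2169×330 mm seat slab, 51 mm thick, top at z = 461 mm, on four 78×78 mm square legs flush with the seat corners and standing on z = 0.


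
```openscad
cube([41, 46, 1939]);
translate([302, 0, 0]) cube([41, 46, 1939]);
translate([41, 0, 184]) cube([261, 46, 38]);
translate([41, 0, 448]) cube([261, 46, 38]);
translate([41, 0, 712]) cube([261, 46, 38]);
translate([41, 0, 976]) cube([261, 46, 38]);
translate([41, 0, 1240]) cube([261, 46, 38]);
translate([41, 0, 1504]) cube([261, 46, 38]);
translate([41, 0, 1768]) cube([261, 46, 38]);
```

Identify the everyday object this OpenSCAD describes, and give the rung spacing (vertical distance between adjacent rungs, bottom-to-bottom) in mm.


A ladder. The rung spacing is 264 mm.

Two tall 41×46 posts with 7 short bars between them — a ladder. Adjacent rungs sit at z = 184 and z = 448, so the spacing is 448 − 184 = 264 mm.


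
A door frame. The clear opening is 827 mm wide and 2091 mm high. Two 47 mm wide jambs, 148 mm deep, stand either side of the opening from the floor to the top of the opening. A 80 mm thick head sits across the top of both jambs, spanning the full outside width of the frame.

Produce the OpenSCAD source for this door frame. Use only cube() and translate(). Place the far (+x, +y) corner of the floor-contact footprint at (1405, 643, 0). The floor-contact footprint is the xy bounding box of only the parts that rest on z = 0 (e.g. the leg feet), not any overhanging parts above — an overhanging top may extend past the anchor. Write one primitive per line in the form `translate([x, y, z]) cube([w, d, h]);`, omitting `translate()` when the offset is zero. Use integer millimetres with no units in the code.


translate([484, 495, 0]) cube([47, 148, 2091]);
translate([1358, 495, 0]) cube([47, 148, 2091]);
translate([484, 495, 2091]) cube([921, 148, 80]);


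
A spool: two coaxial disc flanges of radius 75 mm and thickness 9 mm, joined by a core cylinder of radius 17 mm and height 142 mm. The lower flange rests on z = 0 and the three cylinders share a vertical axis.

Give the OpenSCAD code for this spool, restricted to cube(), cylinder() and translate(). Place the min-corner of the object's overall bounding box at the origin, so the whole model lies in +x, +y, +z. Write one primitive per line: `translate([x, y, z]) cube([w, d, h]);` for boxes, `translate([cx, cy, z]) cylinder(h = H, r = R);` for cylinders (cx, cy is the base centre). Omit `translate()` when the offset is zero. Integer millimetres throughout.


translate([75, 75, 0]) cylinder(h = 9, r = 75);
translate([75, 75, 9]) cylinder(h = 142, r = 17);
translate([75, 75, 151]) cylinder(h = 9, r = 75);


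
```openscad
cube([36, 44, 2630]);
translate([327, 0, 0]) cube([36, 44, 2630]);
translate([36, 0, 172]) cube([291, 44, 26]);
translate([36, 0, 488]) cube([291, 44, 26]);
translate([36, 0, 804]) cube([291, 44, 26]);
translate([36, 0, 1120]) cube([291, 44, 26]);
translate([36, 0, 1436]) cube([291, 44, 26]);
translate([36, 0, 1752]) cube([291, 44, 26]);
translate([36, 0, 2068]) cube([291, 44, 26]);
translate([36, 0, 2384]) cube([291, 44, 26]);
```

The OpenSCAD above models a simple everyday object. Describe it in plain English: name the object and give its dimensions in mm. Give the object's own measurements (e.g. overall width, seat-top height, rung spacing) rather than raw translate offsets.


A straight ladder. Two 36×44 mm vertical rails, 2630 mm tall, stand 363 mm apart (outside-to-outside) with their front faces coplanar on the −y side. 8 rungs, each 44 mm deep and 26 mm tall, span between the inner faces of the rails, front faces flush with the rails. The lowest rung's underside is at z = 172 mm and rungs are spaced 316 mm apart (underside to underside).


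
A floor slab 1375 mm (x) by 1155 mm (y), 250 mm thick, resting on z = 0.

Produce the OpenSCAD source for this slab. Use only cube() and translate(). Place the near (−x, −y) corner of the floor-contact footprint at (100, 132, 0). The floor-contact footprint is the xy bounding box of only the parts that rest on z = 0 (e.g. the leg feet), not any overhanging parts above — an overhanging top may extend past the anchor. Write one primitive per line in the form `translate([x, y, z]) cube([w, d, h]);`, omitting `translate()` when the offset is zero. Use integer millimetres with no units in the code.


translate([100, 132, 0]) cube([1375, 1155, 250]);


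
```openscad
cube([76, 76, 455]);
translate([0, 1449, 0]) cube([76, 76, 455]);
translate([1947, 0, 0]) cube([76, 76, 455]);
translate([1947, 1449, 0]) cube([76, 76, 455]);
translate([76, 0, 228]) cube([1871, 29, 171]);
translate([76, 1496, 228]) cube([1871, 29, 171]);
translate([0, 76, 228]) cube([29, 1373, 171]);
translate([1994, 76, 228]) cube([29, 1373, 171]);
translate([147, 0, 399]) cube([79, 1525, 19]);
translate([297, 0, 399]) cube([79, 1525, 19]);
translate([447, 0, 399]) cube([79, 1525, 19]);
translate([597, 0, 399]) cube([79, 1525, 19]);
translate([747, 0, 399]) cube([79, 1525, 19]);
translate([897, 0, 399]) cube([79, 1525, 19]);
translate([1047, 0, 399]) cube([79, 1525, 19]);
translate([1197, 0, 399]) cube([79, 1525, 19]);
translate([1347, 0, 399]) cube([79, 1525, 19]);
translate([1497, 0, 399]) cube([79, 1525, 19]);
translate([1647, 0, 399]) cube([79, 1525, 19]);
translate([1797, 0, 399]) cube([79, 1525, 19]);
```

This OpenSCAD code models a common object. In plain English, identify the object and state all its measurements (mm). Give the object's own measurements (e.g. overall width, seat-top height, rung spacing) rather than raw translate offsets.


A bed frame 2023 mm long (x) by 1525 mm wide (y). Four 76×76 mm corner posts, 455 mm tall, at the corners of the footprint. Four rails of 29 mm thickness and 171 mm height run between adjacent posts with their undersides at z = 228 mm, their outer faces flush with the outside of the frame (the two x-running rails run between the posts' inner faces; the two y-running rails run between the posts' inner faces). 12 slats, each 79 mm wide (x) and 19 mm thick, lie across the top of the two x-running rails, running the full 1525 mm width of the frame in y; along x they sit between the end posts with a 71 mm gap after the −x posts and between neighbouring slats and before the +x posts.


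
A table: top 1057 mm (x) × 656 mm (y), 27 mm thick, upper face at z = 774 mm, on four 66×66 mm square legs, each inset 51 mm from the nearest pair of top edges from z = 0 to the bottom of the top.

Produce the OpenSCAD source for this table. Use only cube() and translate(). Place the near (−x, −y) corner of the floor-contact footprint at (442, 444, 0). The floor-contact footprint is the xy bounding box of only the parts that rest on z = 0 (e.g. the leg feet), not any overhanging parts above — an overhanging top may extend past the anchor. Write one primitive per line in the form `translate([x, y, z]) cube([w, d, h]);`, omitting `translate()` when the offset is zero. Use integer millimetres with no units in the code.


translate([391, 393, 747]) cube([1057, 656, 27]);
translate([442, 444, 0]) cube([66, 66, 747]);
translate([1331, 444, 0]) cube([66, 66, 747]);
translate([442, 932, 0]) cube([66, 66, 747]);
translate([1331, 932, 0]) cube([66, 66, 747]);


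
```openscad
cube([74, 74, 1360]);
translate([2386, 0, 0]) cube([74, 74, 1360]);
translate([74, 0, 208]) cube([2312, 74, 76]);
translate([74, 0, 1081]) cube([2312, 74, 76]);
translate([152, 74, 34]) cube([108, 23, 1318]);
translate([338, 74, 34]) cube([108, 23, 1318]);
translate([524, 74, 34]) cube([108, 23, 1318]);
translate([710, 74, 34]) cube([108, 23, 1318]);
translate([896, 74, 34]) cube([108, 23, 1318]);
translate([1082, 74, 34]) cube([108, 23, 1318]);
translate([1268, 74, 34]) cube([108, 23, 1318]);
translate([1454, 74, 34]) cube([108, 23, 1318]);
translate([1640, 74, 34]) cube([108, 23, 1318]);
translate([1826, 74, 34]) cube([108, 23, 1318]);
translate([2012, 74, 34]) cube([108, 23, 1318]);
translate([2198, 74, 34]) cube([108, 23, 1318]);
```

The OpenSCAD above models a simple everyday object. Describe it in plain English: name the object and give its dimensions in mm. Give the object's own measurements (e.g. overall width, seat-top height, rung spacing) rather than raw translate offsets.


A fence section. Two 74×74 mm posts, 1360 mm tall, stand on the floor with a clear span of 2312 mm between their inner faces. Two horizontal rails of 74×76 mm section span the gap between the posts with their undersides at z = 208 mm and z = 1081 mm, flush with the posts' −y face. 12 pickets, each 108 mm wide, 23 mm thick and 1318 mm tall, are fixed to the +y face of the rails with their bottoms at z = 34 mm, spaced across the span with a 78 mm gap after the −x post and between neighbouring pickets, with 80 mm left before the +x post.


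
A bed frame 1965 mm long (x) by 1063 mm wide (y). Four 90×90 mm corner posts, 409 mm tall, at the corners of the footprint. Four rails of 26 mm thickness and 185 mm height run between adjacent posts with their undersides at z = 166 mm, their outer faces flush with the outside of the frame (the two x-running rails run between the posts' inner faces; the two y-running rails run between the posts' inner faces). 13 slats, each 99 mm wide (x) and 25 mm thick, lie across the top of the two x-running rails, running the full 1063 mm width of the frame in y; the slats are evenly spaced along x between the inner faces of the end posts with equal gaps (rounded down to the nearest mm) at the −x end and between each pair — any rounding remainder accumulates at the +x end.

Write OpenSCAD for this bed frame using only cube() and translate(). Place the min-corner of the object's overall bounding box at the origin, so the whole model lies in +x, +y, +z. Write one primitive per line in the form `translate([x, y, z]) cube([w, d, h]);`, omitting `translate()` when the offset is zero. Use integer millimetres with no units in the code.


cube([90, 90, 409]);
translate([0, 973, 0]) cube([90, 90, 409]);
translate([1875, 0, 0]) cube([90, 90, 409]);
translate([1875, 973, 0]) cube([90, 90, 409]);
translate([90, 0, 166]) cube([1785, 26, 185]);
translate([90, 1037, 166]) cube([1785, 26, 185]);
translate([0, 90, 166]) cube([26, 883, 185]);
translate([1939, 90, 166]) cube([26, 883, 185]);
translate([125, 0, 351]) cube([99, 1063, 25]);
translate([259, 0, 351]) cube([99, 1063, 25]);
translate([393, 0, 351]) cube([99, 1063, 25]);
translate([527, 0, 351]) cube([99, 1063, 25]);
translate([661, 0, 351]) cube([99, 1063, 25]);
translate([795, 0, 351]) cube([99, 1063, 25]);
translate([929, 0, 351]) cube([99, 1063, 25]);
translate([1063, 0, 351]) cube([99, 1063, 25]);
translate([1197, 0, 351]) cube([99, 1063, 25]);
translate([1331, 0, 351]) cube([99, 1063, 25]);
translate([1465, 0, 351]) cube([99, 1063, 25]);
translate([1599, 0, 351]) cube([99, 1063, 25]);
translate([1733, 0, 351]) cube([99, 1063, 25]);


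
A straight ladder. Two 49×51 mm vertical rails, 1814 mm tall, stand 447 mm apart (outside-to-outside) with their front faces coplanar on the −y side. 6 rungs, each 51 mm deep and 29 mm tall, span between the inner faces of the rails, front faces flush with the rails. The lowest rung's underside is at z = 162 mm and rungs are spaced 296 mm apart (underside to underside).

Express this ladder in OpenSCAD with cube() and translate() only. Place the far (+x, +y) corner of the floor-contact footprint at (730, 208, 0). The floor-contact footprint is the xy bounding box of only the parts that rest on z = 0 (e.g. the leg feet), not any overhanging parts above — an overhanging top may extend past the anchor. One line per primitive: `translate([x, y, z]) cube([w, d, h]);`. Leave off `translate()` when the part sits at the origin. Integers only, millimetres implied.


translate([283, 157, 0]) cube([49, 51, 1814]);
translate([681, 157, 0]) cube([49, 51, 1814]);
translate([332, 157, 162]) cube([349, 51, 29]);
translate([332, 157, 458]) cube([349, 51, 29]);
translate([332, 157, 754]) cube([349, 51, 29]);
translate([332, 157, 1050]) cube([349, 51, 29]);
translate([332, 157, 1346]) cube([349, 51, 29]);
translate([332, 157, 1642]) cube([349, 51, 29]);


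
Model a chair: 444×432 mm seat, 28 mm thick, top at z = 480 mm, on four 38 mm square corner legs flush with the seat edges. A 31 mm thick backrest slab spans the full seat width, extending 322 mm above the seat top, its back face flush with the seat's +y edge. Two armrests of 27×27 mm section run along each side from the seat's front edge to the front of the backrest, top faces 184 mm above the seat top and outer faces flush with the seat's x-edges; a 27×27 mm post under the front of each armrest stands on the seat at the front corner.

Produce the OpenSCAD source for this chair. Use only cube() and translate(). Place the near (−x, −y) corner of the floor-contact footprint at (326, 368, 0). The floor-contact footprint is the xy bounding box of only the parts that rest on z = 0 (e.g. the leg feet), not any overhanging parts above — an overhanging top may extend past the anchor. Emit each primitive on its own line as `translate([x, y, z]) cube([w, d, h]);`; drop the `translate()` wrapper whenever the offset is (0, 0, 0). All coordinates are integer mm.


translate([326, 368, 452]) cube([444, 432, 28]);
translate([326, 368, 0]) cube([38, 38, 452]);
translate([732, 368, 0]) cube([38, 38, 452]);
translate([326, 762, 0]) cube([38, 38, 452]);
translate([732, 762, 0]) cube([38, 38, 452]);
translate([326, 769, 480]) cube([444, 31, 322]);
translate([326, 368, 637]) cube([27, 401, 27]);
translate([743, 368, 637]) cube([27, 401, 27]);
translate([326, 368, 480]) cube([27, 27, 157]);
translate([743, 368, 480]) cube([27, 27, 157]);


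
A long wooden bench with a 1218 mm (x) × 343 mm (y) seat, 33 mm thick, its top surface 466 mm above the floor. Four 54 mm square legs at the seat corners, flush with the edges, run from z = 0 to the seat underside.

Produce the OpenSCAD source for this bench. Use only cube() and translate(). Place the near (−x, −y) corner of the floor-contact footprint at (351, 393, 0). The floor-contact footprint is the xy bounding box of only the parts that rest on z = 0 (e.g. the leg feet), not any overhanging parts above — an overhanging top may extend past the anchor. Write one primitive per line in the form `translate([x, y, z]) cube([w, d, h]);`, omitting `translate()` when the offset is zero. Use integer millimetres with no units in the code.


translate([351, 393, 433]) cube([1218, 343, 33]);
translate([351, 393, 0]) cube([54, 54, 433]);
translate([351, 682, 0]) cube([54, 54, 433]);
translate([1515, 393, 0]) cube([54, 54, 433]);
translate([1515, 682, 0]) cube([54, 54, 433]);


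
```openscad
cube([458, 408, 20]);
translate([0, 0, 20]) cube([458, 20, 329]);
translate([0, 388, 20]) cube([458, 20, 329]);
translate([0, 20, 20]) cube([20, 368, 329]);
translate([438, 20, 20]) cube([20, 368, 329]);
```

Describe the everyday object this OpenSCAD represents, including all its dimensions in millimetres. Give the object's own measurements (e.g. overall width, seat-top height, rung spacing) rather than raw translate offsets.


An open-topped rectangular box: outside dimensions 458×408×349 mm, with a uniform wall and base thickness of 20 mm. The base is a full 458×408 slab on the floor; four walls sit on top of the base. The front and back walls (the −y and +y sides) span the full width; the two side walls fit between them.


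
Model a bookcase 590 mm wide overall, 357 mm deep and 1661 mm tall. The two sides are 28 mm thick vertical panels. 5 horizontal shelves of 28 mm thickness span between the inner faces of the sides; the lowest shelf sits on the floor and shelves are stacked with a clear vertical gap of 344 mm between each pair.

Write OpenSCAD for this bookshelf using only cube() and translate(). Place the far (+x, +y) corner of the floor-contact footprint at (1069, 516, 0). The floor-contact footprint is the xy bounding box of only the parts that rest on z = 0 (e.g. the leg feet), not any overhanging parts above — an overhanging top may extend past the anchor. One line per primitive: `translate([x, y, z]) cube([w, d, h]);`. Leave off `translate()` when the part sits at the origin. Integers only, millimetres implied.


translate([479, 159, 0]) cube([28, 357, 1661]);
translate([1041, 159, 0]) cube([28, 357, 1661]);
translate([507, 159, 0]) cube([534, 357, 28]);
translate([507, 159, 372]) cube([534, 357, 28]);
translate([507, 159, 744]) cube([534, 357, 28]);
translate([507, 159, 1116]) cube([534, 357, 28]);
translate([507, 159, 1488]) cube([534, 357, 28]);


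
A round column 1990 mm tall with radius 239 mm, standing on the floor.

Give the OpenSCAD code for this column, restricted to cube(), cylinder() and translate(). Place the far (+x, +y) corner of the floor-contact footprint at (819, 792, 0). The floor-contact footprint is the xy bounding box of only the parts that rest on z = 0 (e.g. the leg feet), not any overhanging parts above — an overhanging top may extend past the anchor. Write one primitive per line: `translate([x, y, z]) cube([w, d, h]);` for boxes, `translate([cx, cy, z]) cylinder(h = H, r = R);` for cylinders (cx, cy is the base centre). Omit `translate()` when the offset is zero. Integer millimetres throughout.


translate([580, 553, 0]) cylinder(h = 1990, r = 239);


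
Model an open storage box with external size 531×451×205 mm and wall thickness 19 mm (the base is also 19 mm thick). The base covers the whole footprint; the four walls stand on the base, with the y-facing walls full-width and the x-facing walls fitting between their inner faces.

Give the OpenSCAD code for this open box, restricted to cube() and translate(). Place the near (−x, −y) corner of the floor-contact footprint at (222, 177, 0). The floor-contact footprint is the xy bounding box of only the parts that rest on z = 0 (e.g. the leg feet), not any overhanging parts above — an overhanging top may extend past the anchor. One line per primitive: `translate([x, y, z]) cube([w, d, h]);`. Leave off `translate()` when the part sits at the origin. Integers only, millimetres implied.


translate([222, 177, 0]) cube([531, 451, 19]);
translate([222, 177, 19]) cube([531, 19, 186]);
translate([222, 609, 19]) cube([531, 19, 186]);
translate([222, 196, 19]) cube([19, 413, 186]);
translate([734, 196, 19]) cube([19, 413, 186]);


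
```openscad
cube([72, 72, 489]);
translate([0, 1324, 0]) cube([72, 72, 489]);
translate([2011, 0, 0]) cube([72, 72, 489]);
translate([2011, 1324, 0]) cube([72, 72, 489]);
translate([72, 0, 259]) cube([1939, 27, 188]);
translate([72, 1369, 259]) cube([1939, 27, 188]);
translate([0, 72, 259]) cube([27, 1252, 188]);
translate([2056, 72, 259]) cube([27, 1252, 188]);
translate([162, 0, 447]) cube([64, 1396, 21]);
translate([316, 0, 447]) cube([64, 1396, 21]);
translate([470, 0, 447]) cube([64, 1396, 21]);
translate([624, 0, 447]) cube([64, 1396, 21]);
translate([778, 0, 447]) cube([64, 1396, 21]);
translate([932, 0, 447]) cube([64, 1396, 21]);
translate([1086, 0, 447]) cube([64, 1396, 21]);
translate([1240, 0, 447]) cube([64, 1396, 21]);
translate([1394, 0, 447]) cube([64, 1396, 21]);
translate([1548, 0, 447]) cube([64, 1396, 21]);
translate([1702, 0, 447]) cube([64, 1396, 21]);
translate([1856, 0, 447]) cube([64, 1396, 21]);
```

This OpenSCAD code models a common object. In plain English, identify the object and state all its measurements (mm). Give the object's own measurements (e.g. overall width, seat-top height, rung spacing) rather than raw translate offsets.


A bed frame 2083 mm long (x) by 1396 mm wide (y). Four 72×72 mm corner posts, 489 mm tall, at the corners of the footprint. Four rails of 27 mm thickness and 188 mm height run between adjacent posts with their undersides at z = 259 mm, their outer faces flush with the outside of the frame (the two x-running rails run between the posts' inner faces; the two y-running rails run between the posts' inner faces). 12 slats, each 64 mm wide (x) and 21 mm thick, lie across the top of the two x-running rails, running the full 1396 mm width of the frame in y; along x they sit between the end posts with a 90 mm gap after the −x posts and between neighbouring slats, leaving 91 mm before the +x posts.


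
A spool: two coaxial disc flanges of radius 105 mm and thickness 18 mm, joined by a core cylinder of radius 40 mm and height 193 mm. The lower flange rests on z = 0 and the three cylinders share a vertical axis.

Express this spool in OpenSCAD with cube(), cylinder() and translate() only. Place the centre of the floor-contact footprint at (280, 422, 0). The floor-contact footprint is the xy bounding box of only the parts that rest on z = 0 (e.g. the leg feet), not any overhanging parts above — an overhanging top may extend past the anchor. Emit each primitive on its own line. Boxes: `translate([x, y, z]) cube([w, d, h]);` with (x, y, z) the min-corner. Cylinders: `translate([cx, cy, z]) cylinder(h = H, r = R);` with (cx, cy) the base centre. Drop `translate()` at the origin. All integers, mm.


translate([280, 422, 0]) cylinder(h = 18, r = 105);
translate([280, 422, 18]) cylinder(h = 193, r = 40);
translate([280, 422, 211]) cylinder(h = 18, r = 105);


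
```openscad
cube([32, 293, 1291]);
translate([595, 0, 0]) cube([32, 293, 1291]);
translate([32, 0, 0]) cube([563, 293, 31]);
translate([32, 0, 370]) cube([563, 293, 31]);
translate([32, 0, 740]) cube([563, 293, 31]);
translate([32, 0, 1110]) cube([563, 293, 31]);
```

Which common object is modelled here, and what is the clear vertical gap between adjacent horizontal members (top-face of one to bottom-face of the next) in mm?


A bookshelf. The clear shelf gap is 339 mm.

Two tall side panels with 4 horizontal boards between them — a bookshelf. The first two shelf undersides are at z = 0 and z = 370; with shelf thickness 31, the clear gap is 370 − 0 − 31 = 339 mm.


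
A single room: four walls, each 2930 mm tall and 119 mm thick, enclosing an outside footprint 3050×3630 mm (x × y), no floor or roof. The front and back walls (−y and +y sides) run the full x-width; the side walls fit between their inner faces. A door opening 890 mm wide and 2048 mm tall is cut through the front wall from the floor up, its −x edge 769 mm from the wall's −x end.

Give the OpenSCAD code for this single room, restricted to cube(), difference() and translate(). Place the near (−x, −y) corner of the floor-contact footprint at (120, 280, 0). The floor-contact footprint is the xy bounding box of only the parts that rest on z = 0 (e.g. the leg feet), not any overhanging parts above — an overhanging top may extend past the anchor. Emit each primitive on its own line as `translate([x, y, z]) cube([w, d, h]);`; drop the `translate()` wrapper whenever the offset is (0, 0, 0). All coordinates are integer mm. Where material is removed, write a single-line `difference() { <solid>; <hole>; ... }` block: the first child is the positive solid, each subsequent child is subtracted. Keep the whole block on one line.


difference() { translate([120, 280, 0]) cube([3050, 119, 2930]); translate([889, 280, 0]) cube([890, 119, 2048]); }
translate([120, 3791, 0]) cube([3050, 119, 2930]);
translate([120, 399, 0]) cube([119, 3392, 2930]);
translate([3051, 399, 0]) cube([119, 3392, 2930]);


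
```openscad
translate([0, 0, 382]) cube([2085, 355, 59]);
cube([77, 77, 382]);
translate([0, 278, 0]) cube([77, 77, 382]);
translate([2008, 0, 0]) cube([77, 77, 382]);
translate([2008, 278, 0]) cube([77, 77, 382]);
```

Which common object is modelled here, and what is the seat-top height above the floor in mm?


A bench. The seat-top height is 441 mm.

A long slab on four corner posts — a bench. The slab sits at z = 382 with thickness 59, so the top is 382 + 59 = 441 mm.


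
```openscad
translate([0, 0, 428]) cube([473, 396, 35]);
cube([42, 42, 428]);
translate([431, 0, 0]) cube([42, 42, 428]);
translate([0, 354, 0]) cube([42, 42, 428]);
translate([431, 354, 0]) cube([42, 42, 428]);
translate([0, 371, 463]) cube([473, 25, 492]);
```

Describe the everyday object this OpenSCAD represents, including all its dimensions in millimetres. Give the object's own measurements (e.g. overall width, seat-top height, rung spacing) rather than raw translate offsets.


A chair. The seat is a 473×396×35 mm slab with its top at z = 463 mm, on four 42×42 mm corner legs (flush with the seat edges, standing on z = 0). A flat backrest 25 mm thick, 492 mm tall, spans the full seat width and rises from the seat top along its +y edge, rear face flush with the rear of the seat.


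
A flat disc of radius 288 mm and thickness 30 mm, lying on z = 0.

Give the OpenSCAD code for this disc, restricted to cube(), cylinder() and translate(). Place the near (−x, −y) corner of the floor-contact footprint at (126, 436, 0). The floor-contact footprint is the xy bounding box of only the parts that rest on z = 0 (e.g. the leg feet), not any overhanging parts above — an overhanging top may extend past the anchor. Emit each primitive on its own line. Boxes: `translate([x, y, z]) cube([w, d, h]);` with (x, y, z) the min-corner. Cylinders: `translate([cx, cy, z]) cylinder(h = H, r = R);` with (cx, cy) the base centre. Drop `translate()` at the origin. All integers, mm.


translate([414, 724, 0]) cylinder(h = 30, r = 288);


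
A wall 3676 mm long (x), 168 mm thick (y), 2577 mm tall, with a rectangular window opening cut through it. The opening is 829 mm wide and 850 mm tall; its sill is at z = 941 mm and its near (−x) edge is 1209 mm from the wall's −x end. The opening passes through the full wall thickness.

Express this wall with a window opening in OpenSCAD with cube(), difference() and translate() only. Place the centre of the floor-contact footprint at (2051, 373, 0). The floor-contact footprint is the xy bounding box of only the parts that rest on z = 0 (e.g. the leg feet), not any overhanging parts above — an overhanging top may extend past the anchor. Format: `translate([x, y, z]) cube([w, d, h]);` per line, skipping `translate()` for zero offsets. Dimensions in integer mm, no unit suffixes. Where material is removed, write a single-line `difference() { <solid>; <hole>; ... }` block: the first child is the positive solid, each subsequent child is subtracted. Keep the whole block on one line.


difference() { translate([213, 289, 0]) cube([3676, 168, 2577]); translate([1422, 289, 941]) cube([829, 168, 850]); }


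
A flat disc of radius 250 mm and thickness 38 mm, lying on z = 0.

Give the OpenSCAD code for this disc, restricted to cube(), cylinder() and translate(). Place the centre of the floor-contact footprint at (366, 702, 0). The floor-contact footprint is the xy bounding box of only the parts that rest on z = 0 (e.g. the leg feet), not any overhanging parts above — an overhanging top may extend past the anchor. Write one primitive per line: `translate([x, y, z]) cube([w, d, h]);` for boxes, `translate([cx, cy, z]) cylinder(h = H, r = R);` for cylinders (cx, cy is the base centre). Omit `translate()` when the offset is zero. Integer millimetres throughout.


translate([366, 702, 0]) cylinder(h = 38, r = 250);


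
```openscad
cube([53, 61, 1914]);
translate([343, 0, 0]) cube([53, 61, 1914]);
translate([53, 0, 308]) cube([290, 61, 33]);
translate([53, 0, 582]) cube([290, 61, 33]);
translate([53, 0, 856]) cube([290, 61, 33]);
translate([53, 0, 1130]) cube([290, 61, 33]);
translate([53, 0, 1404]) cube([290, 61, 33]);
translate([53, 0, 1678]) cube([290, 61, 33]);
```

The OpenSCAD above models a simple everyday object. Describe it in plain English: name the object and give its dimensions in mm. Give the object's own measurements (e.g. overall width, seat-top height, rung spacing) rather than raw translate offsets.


A straight ladder. Two 53×61 mm vertical rails, 1914 mm tall, stand 396 mm apart (outside-to-outside) with their front faces coplanar on the −y side. 6 rungs, each 61 mm deep and 33 mm tall, span between the inner faces of the rails, front faces flush with the rails. The lowest rung's underside is at z = 308 mm and rungs are spaced 274 mm apart (underside to underside).


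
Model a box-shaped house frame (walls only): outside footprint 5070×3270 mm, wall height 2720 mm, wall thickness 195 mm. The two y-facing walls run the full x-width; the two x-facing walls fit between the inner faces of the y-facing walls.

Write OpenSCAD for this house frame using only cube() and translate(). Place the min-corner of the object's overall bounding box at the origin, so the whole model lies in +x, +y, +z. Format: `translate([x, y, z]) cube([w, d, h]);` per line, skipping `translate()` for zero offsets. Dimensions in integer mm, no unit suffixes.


cube([5070, 195, 2720]);
translate([0, 3075, 0]) cube([5070, 195, 2720]);
translate([0, 195, 0]) cube([195, 2880, 2720]);
translate([4875, 195, 0]) cube([195, 2880, 2720]);


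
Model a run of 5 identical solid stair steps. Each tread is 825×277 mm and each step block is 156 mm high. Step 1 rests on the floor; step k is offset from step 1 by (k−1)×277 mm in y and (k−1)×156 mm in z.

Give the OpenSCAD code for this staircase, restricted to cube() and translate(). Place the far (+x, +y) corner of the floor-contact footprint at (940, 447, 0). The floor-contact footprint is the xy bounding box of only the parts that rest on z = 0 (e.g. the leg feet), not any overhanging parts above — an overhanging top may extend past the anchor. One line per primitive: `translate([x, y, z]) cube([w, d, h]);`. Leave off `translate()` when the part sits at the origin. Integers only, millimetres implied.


translate([115, 170, 0]) cube([825, 277, 156]);
translate([115, 447, 156]) cube([825, 277, 156]);
translate([115, 724, 312]) cube([825, 277, 156]);
translate([115, 1001, 468]) cube([825, 277, 156]);
translate([115, 1278, 624]) cube([825, 277, 156]);


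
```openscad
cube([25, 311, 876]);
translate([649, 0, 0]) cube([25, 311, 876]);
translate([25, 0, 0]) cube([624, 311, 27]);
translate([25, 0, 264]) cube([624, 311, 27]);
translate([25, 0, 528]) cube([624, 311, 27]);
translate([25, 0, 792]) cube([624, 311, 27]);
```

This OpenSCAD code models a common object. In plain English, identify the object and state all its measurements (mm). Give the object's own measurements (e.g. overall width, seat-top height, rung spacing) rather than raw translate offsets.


An open bookshelf. Two side panels, each 25 mm thick, 311 mm deep and 876 mm tall, stand 674 mm apart (outside-to-outside). Between them sit 4 shelves, each 27 mm thick and 311 mm deep, spanning the full gap between the sides. The bottom shelf rests on the floor (its underside at z = 0) and the clear gap between one shelf's top and the next shelf's underside is 237 mm.


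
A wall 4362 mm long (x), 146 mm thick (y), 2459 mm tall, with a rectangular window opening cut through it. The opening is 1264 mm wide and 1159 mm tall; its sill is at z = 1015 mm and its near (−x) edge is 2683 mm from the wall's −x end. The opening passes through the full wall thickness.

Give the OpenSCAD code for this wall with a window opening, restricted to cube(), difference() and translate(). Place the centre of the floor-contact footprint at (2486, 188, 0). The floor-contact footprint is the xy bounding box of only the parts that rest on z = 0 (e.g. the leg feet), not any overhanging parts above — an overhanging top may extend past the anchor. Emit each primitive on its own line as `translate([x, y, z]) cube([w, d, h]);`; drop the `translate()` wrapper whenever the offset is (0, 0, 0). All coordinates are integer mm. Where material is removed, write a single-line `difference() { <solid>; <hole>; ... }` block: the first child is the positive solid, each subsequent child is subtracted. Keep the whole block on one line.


difference() { translate([305, 115, 0]) cube([4362, 146, 2459]); translate([2988, 115, 1015]) cube([1264, 146, 1159]); }


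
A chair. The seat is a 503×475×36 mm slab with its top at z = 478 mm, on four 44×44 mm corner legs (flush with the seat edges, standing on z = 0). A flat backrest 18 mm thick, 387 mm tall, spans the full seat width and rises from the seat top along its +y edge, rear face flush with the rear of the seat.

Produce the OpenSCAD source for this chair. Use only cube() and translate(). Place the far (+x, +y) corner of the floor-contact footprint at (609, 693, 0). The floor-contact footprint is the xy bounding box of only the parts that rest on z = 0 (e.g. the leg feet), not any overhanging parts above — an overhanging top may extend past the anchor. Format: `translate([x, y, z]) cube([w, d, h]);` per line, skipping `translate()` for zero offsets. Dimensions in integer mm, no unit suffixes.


translate([106, 218, 442]) cube([503, 475, 36]);
translate([106, 218, 0]) cube([44, 44, 442]);
translate([565, 218, 0]) cube([44, 44, 442]);
translate([106, 649, 0]) cube([44, 44, 442]);
translate([565, 649, 0]) cube([44, 44, 442]);
translate([106, 675, 478]) cube([503, 18, 387]);


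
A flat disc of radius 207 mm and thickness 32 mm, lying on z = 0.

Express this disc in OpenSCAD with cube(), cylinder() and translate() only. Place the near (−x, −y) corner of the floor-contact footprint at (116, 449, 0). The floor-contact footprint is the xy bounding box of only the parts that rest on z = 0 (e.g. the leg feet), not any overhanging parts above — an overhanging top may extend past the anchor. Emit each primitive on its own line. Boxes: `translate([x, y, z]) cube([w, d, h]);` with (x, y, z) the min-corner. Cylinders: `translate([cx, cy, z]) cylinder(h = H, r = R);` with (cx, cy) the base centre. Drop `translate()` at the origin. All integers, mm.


translate([323, 656, 0]) cylinder(h = 32, r = 207);


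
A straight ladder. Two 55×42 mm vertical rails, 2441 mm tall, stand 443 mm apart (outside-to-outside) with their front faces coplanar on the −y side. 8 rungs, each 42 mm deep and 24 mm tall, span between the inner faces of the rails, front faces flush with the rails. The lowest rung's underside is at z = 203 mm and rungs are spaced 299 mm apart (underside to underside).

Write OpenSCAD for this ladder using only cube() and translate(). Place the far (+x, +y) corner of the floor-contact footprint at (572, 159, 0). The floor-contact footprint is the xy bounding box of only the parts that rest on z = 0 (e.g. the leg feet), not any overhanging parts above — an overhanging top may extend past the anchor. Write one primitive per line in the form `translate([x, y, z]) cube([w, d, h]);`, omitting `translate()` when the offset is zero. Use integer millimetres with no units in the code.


translate([129, 117, 0]) cube([55, 42, 2441]);
translate([517, 117, 0]) cube([55, 42, 2441]);
translate([184, 117, 203]) cube([333, 42, 24]);
translate([184, 117, 502]) cube([333, 42, 24]);
translate([184, 117, 801]) cube([333, 42, 24]);
translate([184, 117, 1100]) cube([333, 42, 24]);
translate([184, 117, 1399]) cube([333, 42, 24]);
translate([184, 117, 1698]) cube([333, 42, 24]);
translate([184, 117, 1997]) cube([333, 42, 24]);
translate([184, 117, 2296]) cube([333, 42, 24]);
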